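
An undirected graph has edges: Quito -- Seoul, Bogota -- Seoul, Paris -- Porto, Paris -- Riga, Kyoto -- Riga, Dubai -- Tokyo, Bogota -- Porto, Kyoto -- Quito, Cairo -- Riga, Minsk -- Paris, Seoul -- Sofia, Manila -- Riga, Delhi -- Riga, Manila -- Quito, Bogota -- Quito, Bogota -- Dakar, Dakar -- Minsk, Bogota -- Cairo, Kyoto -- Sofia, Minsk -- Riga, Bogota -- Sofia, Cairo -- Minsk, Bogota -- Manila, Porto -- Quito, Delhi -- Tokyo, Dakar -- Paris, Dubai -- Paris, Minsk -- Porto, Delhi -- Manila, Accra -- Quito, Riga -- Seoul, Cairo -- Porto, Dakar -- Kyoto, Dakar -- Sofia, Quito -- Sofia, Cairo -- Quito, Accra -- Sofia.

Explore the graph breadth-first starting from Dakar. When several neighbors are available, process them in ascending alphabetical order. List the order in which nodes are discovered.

Dakar → Bogota → Kyoto → Minsk → Paris → Sofia → Cairo → Manila → Porto → Quito → Seoul → Riga → Dubai → Accra → Delhi → Tokyo

Visit Dakar; enqueue Bogota, Kyoto, Minsk, Paris, Sofia → queue [Bogota, Kyoto, Minsk, Paris, Sofia]
Visit Bogota; enqueue Cairo, Manila, Porto, Quito, Seoul → queue [Kyoto, Minsk, Paris, Sofia, Cairo, Manila, Porto, Quito, Seoul]
Visit Kyoto; enqueue Riga → queue [Minsk, Paris, Sofia, Cairo, Manila, Porto, Quito, Seoul, Riga]
Visit Minsk → queue [Paris, Sofia, Cairo, Manila, Porto, Quito, Seoul, Riga]
Visit Paris; enqueue Dubai → queue [Sofia, Cairo, Manila, Porto, Quito, Seoul, Riga, Dubai]
Visit Sofia; enqueue Accra → queue [Cairo, Manila, Porto, Quito, Seoul, Riga, Dubai, Accra]
Visit Cairo → queue [Manila, Porto, Quito, Seoul, Riga, Dubai, Accra]
Visit Manila; enqueue Delhi → queue [Porto, Quito, Seoul, Riga, Dubai, Accra, Delhi]
Visit Porto → queue [Quito, Seoul, Riga, Dubai, Accra, Delhi]
Visit Quito → queue [Seoul, Riga, Dubai, Accra, Delhi]
Visit Seoul → queue [Riga, Dubai, Accra, Delhi]
Visit Riga → queue [Dubai, Accra, Delhi]
Visit Dubai; enqueue Tokyo → queue [Accra, Delhi, Tokyo]
Visit Accra → queue [Delhi, Tokyo]
Visit Delhi → queue [Tokyo]
Visit Tokyo → queue []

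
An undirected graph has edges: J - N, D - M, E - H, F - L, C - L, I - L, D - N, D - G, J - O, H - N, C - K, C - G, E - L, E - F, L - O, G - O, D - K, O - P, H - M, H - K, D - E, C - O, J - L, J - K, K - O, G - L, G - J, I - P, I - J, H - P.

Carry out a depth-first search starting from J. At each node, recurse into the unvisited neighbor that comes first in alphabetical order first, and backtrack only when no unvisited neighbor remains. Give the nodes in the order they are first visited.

J → G → C → K → D → E → F → L → I → P → H → M → N → O

Visit J
J → G
G → C
C → K
K → D
D → E
E → F
F → L
L → I
I → P
P → H
H → M
H → N
P → O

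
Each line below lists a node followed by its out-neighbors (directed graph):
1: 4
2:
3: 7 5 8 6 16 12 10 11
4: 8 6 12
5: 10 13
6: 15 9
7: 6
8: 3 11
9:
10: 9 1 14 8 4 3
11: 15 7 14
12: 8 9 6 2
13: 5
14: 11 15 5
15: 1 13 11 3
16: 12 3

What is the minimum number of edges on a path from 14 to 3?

2

Level 0: 14
Level 1: 5, 11, 15
Level 2: 1, 3, 7, 10, 13
Level 3: 4, 6, 8, 9, 12, 16
Level 4: 2
3 first appears at level 2.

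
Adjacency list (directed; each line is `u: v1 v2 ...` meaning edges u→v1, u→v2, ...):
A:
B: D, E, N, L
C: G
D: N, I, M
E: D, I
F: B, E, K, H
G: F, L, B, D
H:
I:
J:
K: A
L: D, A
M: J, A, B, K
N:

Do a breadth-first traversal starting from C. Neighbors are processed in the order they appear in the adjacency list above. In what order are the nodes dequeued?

C, G, F, L, B, D, E, K, H, A, N, I, M, J

Visit C; enqueue G → queue [G]
Visit G; enqueue F, L, B, D → queue [F, L, B, D]
Visit F; enqueue E, K, H → queue [L, B, D, E, K, H]
Visit L; enqueue A → queue [B, D, E, K, H, A]
Visit B; enqueue N → queue [D, E, K, H, A, N]
Visit D; enqueue I, M → queue [E, K, H, A, N, I, M]
Visit E → queue [K, H, A, N, I, M]
Visit K → queue [H, A, N, I, M]
Visit H → queue [A, N, I, M]
Visit A → queue [N, I, M]
Visit N → queue [I, M]
Visit I → queue [M]
Visit M; enqueue J → queue [J]
Visit J → queue []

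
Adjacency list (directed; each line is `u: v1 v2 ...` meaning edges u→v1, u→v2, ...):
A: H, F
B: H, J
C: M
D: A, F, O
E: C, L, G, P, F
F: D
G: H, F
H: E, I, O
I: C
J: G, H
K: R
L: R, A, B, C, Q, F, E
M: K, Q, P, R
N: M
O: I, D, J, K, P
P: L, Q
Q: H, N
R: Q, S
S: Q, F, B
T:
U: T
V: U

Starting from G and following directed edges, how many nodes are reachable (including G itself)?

BFS from G visits: G, H, F, E, I, O, D, C, L, P, J, K, A, M, R, B, Q, S, N
Reachable nodes: 19 of 22 total.

19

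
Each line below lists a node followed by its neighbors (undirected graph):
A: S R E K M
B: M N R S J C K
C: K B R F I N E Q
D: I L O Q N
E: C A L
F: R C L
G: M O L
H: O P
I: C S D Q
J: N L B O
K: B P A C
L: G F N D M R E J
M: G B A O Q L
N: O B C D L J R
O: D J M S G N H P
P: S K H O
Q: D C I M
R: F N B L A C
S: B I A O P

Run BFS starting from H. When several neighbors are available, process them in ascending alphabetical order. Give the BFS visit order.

Visit H; enqueue O, P → queue [O, P]
Visit O; enqueue D, G, J, M, N, S → queue [P, D, G, J, M, N, S]
Visit P; enqueue K → queue [D, G, J, M, N, S, K]
Visit D; enqueue I, L, Q → queue [G, J, M, N, S, K, I, L, Q]
Visit G → queue [J, M, N, S, K, I, L, Q]
Visit J; enqueue B → queue [M, N, S, K, I, L, Q, B]
Visit M; enqueue A → queue [N, S, K, I, L, Q, B, A]
Visit N; enqueue C, R → queue [S, K, I, L, Q, B, A, C, R]
Visit S → queue [K, I, L, Q, B, A, C, R]
Visit K → queue [I, L, Q, B, A, C, R]
Visit I → queue [L, Q, B, A, C, R]
Visit L; enqueue E, F → queue [Q, B, A, C, R, E, F]
Visit Q → queue [B, A, C, R, E, F]
Visit B → queue [A, C, R, E, F]
Visit A → queue [C, R, E, F]
Visit C → queue [R, E, F]
Visit R → queue [E, F]
Visit E → queue [F]
Visit F → queue []

H → O → P → D → G → J → M → N → S → K → I → L → Q → B → A → C → R → E → F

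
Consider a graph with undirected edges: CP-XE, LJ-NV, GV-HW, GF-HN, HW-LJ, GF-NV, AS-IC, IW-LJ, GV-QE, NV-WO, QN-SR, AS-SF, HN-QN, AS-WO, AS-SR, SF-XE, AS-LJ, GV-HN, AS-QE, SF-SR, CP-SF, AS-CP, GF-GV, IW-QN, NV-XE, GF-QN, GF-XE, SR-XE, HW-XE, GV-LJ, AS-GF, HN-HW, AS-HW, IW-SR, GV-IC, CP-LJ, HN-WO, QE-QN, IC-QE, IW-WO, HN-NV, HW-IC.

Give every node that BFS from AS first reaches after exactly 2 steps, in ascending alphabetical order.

Level 0: AS
Level 1: CP, GF, HW, IC, LJ, QE, SF, SR, WO
Level 2: GV, HN, IW, NV, QN, XE

GV, HN, IW, NV, QN, XE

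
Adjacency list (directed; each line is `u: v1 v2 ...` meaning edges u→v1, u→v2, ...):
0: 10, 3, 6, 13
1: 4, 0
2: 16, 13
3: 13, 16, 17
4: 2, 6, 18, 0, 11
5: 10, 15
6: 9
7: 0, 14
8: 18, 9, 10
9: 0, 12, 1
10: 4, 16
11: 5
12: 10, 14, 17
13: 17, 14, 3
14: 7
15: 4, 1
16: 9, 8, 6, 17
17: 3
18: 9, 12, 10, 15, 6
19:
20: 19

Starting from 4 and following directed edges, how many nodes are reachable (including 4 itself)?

BFS from 4 visits: 4, 0, 2, 6, 11, 18, 3, 10, 13, 16, 9, 5, 12, 15, 17, 14, 8, 1, 7
Reachable nodes: 19 of 21 total.

19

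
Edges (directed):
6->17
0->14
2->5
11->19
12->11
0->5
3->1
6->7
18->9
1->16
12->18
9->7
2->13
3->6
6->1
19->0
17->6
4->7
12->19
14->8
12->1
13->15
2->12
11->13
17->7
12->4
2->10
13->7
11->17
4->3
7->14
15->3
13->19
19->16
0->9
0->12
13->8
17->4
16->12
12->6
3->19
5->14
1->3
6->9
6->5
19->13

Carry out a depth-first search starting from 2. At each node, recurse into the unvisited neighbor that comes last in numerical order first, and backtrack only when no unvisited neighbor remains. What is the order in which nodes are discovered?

2 → 13 → 19 → 16 → 12 → 18 → 9 → 7 → 14 → 8 → 11 → 17 → 6 → 5 → 1 → 3 → 4 → 0 → 15 → 10

Visit 2
2 → 13
13 → 19
19 → 16
16 → 12
12 → 18
18 → 9
9 → 7
7 → 14
14 → 8
12 → 11
11 → 17
17 → 6
6 → 5
6 → 1
1 → 3
17 → 4
19 → 0
13 → 15
2 → 10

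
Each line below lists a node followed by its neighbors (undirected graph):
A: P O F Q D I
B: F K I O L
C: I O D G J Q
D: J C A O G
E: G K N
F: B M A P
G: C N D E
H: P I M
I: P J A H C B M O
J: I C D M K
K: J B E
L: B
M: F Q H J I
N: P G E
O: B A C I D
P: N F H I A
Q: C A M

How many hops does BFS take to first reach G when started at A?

Level 0: A
Level 1: D, F, I, O, P, Q
Level 2: B, C, G, H, J, M, N
Level 3: E, K, L
G first appears at level 2.

2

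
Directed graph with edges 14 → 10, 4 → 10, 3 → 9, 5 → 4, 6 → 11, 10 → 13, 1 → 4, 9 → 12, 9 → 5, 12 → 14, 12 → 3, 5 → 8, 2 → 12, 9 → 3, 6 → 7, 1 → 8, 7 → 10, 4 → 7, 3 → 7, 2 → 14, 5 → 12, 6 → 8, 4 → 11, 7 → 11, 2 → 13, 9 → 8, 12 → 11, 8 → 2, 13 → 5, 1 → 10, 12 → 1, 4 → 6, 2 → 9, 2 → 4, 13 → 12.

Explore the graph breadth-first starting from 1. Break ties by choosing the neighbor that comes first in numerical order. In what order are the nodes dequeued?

Visit 1; enqueue 4, 8, 10 → queue [4, 8, 10]
Visit 4; enqueue 6, 7, 11 → queue [8, 10, 6, 7, 11]
Visit 8; enqueue 2 → queue [10, 6, 7, 11, 2]
Visit 10; enqueue 13 → queue [6, 7, 11, 2, 13]
Visit 6 → queue [7, 11, 2, 13]
Visit 7 → queue [11, 2, 13]
Visit 11 → queue [2, 13]
Visit 2; enqueue 9, 12, 14 → queue [13, 9, 12, 14]
Visit 13; enqueue 5 → queue [9, 12, 14, 5]
Visit 9; enqueue 3 → queue [12, 14, 5, 3]
Visit 12 → queue [14, 5, 3]
Visit 14 → queue [5, 3]
Visit 5 → queue [3]
Visit 3 → queue []

1, 4, 8, 10, 6, 7, 11, 2, 13, 9, 12, 14, 5, 3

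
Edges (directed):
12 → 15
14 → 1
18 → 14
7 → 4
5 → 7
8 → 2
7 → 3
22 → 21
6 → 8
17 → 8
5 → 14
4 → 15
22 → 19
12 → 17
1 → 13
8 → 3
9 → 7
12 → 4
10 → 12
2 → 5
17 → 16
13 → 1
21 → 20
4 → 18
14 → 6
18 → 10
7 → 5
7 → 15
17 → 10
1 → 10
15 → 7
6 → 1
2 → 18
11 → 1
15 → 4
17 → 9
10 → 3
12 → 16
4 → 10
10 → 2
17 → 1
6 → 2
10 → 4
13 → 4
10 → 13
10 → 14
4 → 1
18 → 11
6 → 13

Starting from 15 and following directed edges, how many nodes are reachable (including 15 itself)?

BFS from 15 visits: 15, 4, 7, 1, 10, 18, 3, 5, 13, 2, 12, 14, 11, 16, 17, 6, 8, 9
Reachable nodes: 18 of 22 total.

18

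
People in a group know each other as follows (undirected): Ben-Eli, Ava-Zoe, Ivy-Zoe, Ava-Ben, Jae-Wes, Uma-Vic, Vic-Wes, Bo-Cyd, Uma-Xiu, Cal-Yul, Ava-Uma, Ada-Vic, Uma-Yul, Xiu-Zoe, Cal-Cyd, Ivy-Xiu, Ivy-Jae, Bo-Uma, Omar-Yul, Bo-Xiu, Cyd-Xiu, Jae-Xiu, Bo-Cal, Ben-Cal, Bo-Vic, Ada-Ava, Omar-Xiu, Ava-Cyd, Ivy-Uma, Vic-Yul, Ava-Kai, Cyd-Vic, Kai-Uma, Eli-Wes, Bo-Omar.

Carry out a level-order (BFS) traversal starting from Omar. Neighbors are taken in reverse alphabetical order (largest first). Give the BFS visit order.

Visit Omar; enqueue Yul, Xiu, Bo → queue [Yul, Xiu, Bo]
Visit Yul; enqueue Vic, Uma, Cal → queue [Xiu, Bo, Vic, Uma, Cal]
Visit Xiu; enqueue Zoe, Jae, Ivy, Cyd → queue [Bo, Vic, Uma, Cal, Zoe, Jae, Ivy, Cyd]
Visit Bo → queue [Vic, Uma, Cal, Zoe, Jae, Ivy, Cyd]
Visit Vic; enqueue Wes, Ada → queue [Uma, Cal, Zoe, Jae, Ivy, Cyd, Wes, Ada]
Visit Uma; enqueue Kai, Ava → queue [Cal, Zoe, Jae, Ivy, Cyd, Wes, Ada, Kai, Ava]
Visit Cal; enqueue Ben → queue [Zoe, Jae, Ivy, Cyd, Wes, Ada, Kai, Ava, Ben]
Visit Zoe → queue [Jae, Ivy, Cyd, Wes, Ada, Kai, Ava, Ben]
Visit Jae → queue [Ivy, Cyd, Wes, Ada, Kai, Ava, Ben]
Visit Ivy → queue [Cyd, Wes, Ada, Kai, Ava, Ben]
Visit Cyd → queue [Wes, Ada, Kai, Ava, Ben]
Visit Wes; enqueue Eli → queue [Ada, Kai, Ava, Ben, Eli]
Visit Ada → queue [Kai, Ava, Ben, Eli]
Visit Kai → queue [Ava, Ben, Eli]
Visit Ava → queue [Ben, Eli]
Visit Ben → queue [Eli]
Visit Eli → queue []

Omar, Yul, Xiu, Bo, Vic, Uma, Cal, Zoe, Jae, Ivy, Cyd, Wes, Ada, Kai, Ava, Ben, Eli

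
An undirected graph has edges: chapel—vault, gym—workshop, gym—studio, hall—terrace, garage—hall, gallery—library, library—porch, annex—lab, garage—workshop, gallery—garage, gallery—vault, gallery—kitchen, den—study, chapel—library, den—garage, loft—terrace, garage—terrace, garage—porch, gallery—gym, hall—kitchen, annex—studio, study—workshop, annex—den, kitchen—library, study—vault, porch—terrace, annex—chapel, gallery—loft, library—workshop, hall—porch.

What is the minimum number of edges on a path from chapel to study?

2

Level 0: chapel
Level 1: annex, library, vault
Level 2: den, gallery, kitchen, lab, porch, studio, study, workshop
Level 3: garage, gym, hall, loft, terrace
study first appears at level 2.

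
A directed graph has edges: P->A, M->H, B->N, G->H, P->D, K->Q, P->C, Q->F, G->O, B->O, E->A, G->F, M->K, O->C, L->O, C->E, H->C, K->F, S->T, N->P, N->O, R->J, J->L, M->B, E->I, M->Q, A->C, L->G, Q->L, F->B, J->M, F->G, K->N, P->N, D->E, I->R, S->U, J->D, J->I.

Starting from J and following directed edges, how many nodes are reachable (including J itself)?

BFS from J visits: J, M, L, I, D, Q, K, H, B, O, G, R, E, F, N, C, A, P
Reachable nodes: 18 of 21 total.

18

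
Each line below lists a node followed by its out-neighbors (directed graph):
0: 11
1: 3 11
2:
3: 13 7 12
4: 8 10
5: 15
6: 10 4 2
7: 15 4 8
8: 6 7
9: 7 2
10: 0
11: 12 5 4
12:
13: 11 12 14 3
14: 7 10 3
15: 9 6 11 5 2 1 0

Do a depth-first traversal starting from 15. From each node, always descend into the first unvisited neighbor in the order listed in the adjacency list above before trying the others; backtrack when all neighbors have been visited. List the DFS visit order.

Visit 15
15 → 9
9 → 7
7 → 4
4 → 8
8 → 6
6 → 10
10 → 0
0 → 11
11 → 12
11 → 5
6 → 2
15 → 1
1 → 3
3 → 13
13 → 14

15, 9, 7, 4, 8, 6, 10, 0, 11, 12, 5, 2, 1, 3, 13, 14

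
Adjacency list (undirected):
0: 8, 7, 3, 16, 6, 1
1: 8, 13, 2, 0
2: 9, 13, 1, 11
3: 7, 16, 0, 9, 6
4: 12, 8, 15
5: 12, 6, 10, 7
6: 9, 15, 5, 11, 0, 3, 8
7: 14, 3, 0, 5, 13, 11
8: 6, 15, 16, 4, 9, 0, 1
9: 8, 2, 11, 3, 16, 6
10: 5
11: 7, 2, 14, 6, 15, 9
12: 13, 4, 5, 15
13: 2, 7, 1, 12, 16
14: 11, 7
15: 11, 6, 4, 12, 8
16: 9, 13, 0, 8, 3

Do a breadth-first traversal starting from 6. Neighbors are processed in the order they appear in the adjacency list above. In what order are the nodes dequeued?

6 9 15 5 11 0 3 8 2 16 4 12 10 7 14 1 13

Visit 6; enqueue 9, 15, 5, 11, 0, 3, 8 → queue [9, 15, 5, 11, 0, 3, 8]
Visit 9; enqueue 2, 16 → queue [15, 5, 11, 0, 3, 8, 2, 16]
Visit 15; enqueue 4, 12 → queue [5, 11, 0, 3, 8, 2, 16, 4, 12]
Visit 5; enqueue 10, 7 → queue [11, 0, 3, 8, 2, 16, 4, 12, 10, 7]
Visit 11; enqueue 14 → queue [0, 3, 8, 2, 16, 4, 12, 10, 7, 14]
Visit 0; enqueue 1 → queue [3, 8, 2, 16, 4, 12, 10, 7, 14, 1]
Visit 3 → queue [8, 2, 16, 4, 12, 10, 7, 14, 1]
Visit 8 → queue [2, 16, 4, 12, 10, 7, 14, 1]
Visit 2; enqueue 13 → queue [16, 4, 12, 10, 7, 14, 1, 13]
Visit 16 → queue [4, 12, 10, 7, 14, 1, 13]
Visit 4 → queue [12, 10, 7, 14, 1, 13]
Visit 12 → queue [10, 7, 14, 1, 13]
Visit 10 → queue [7, 14, 1, 13]
Visit 7 → queue [14, 1, 13]
Visit 14 → queue [1, 13]
Visit 1 → queue [13]
Visit 13 → queue []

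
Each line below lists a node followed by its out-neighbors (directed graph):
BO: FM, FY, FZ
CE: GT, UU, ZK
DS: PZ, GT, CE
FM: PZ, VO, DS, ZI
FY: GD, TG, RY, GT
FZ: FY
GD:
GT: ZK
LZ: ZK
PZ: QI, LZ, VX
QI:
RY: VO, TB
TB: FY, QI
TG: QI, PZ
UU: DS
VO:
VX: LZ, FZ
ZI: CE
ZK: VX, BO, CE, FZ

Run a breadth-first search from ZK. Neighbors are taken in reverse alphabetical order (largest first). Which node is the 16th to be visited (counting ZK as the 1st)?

Visit ZK; enqueue VX, FZ, CE, BO → queue [VX, FZ, CE, BO]
Visit VX; enqueue LZ → queue [FZ, CE, BO, LZ]
Visit FZ; enqueue FY → queue [CE, BO, LZ, FY]
Visit CE; enqueue UU, GT → queue [BO, LZ, FY, UU, GT]
Visit BO; enqueue FM → queue [LZ, FY, UU, GT, FM]
Visit LZ → queue [FY, UU, GT, FM]
Visit FY; enqueue TG, RY, GD → queue [UU, GT, FM, TG, RY, GD]
Visit UU; enqueue DS → queue [GT, FM, TG, RY, GD, DS]
Visit GT → queue [FM, TG, RY, GD, DS]
Visit FM; enqueue ZI, VO, PZ → queue [TG, RY, GD, DS, ZI, VO, PZ]
Visit TG; enqueue QI → queue [RY, GD, DS, ZI, VO, PZ, QI]
Visit RY; enqueue TB → queue [GD, DS, ZI, VO, PZ, QI, TB]
Visit GD → queue [DS, ZI, VO, PZ, QI, TB]
Visit DS → queue [ZI, VO, PZ, QI, TB]
Visit ZI → queue [VO, PZ, QI, TB]
Visit VO → queue [PZ, QI, TB]
Visit PZ → queue [QI, TB]
Visit QI → queue [TB]
Visit TB → queue []

Visit order: ZK, VX, FZ, CE, BO, LZ, FY, UU, GT, FM, TG, RY, GD, DS, ZI, VO, PZ, QI, TB

VO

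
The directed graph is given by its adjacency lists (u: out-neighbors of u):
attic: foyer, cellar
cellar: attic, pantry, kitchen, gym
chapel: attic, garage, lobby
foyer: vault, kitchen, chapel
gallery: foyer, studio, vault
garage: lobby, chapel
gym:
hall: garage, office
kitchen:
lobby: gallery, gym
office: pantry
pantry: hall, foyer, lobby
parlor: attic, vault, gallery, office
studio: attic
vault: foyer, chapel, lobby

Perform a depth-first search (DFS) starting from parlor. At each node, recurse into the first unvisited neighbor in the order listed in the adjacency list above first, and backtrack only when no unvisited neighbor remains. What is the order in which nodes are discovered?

parlor -> attic -> foyer -> vault -> chapel -> garage -> lobby -> gallery -> studio -> gym -> kitchen -> cellar -> pantry -> hall -> office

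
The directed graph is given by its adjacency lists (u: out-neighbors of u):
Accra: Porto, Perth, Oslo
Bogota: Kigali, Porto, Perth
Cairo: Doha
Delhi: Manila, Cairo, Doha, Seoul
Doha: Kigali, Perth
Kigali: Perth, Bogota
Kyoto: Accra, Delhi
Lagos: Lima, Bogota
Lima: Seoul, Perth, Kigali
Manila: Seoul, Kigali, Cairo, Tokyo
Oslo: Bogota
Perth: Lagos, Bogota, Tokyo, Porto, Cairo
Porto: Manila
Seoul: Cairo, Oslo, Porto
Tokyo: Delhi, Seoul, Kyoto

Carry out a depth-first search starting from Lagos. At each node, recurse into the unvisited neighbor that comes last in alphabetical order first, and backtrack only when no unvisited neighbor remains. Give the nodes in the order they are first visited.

Visit Lagos
Lagos → Lima
Lima → Seoul
Seoul → Porto
Porto → Manila
Manila → Tokyo
Tokyo → Kyoto
Kyoto → Delhi
Delhi → Doha
Doha → Perth
Perth → Cairo
Perth → Bogota
Bogota → Kigali
Kyoto → Accra
Accra → Oslo

Lagos, Lima, Seoul, Porto, Manila, Tokyo, Kyoto, Delhi, Doha, Perth, Cairo, Bogota, Kigali, Accra, Oslo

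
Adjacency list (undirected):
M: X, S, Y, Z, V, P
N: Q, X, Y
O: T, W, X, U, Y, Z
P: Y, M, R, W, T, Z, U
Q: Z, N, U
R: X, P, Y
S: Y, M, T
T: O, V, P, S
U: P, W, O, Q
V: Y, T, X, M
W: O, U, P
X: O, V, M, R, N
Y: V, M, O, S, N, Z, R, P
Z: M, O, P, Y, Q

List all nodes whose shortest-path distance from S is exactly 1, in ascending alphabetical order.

Level 0: S
Level 1: M, T, Y
Level 2: N, O, P, R, V, X, Z
Level 3: Q, U, W

M, T, Y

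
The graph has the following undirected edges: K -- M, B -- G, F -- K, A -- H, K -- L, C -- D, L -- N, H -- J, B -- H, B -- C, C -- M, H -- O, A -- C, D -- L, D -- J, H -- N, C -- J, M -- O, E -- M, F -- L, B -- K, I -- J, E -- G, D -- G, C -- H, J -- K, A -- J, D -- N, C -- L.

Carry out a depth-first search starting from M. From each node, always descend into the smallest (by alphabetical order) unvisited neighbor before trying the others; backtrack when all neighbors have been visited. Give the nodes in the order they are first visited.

M → C → A → H → B → G → D → J → I → K → F → L → N → E → O

Visit M
M → C
C → A
A → H
H → B
B → G
G → D
D → J
J → I
J → K
K → F
F → L
L → N
G → E
H → O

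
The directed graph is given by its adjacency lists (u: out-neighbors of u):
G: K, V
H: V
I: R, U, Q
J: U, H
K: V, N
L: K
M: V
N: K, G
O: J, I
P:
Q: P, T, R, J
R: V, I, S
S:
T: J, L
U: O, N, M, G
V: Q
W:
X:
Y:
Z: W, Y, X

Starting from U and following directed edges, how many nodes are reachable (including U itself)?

16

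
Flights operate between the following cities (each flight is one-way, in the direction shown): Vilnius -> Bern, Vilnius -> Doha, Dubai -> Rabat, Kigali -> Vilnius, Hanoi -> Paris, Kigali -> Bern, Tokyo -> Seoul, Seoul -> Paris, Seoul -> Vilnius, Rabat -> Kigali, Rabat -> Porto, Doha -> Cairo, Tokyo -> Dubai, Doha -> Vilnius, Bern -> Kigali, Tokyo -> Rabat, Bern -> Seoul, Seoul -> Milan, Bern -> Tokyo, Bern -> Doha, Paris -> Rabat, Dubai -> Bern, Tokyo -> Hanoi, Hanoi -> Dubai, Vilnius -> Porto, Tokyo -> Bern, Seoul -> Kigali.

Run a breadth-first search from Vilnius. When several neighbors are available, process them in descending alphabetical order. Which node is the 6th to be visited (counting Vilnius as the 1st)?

Tokyo

Visit Vilnius; enqueue Porto, Doha, Bern → queue [Porto, Doha, Bern]
Visit Porto → queue [Doha, Bern]
Visit Doha; enqueue Cairo → queue [Bern, Cairo]
Visit Bern; enqueue Tokyo, Seoul, Kigali → queue [Cairo, Tokyo, Seoul, Kigali]
Visit Cairo → queue [Tokyo, Seoul, Kigali]
Visit Tokyo; enqueue Rabat, Hanoi, Dubai → queue [Seoul, Kigali, Rabat, Hanoi, Dubai]
Visit Seoul; enqueue Paris, Milan → queue [Kigali, Rabat, Hanoi, Dubai, Paris, Milan]
Visit Kigali → queue [Rabat, Hanoi, Dubai, Paris, Milan]
Visit Rabat → queue [Hanoi, Dubai, Paris, Milan]
Visit Hanoi → queue [Dubai, Paris, Milan]
Visit Dubai → queue [Paris, Milan]
Visit Paris → queue [Milan]
Visit Milan → queue []

Visit order: Vilnius, Porto, Doha, Bern, Cairo, Tokyo, Seoul, Kigali, Rabat, Hanoi, Dubai, Paris, Milan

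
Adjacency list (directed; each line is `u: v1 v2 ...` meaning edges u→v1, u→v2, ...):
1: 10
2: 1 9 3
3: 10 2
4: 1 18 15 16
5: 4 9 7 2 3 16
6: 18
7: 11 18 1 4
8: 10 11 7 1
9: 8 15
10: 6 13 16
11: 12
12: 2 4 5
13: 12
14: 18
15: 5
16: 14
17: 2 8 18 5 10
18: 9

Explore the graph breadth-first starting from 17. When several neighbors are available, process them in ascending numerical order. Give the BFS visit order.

17 -> 2 -> 5 -> 8 -> 10 -> 18 -> 1 -> 3 -> 9 -> 4 -> 7 -> 16 -> 11 -> 6 -> 13 -> 15 -> 14 -> 12

Visit 17; enqueue 2, 5, 8, 10, 18 → queue [2, 5, 8, 10, 18]
Visit 2; enqueue 1, 3, 9 → queue [5, 8, 10, 18, 1, 3, 9]
Visit 5; enqueue 4, 7, 16 → queue [8, 10, 18, 1, 3, 9, 4, 7, 16]
Visit 8; enqueue 11 → queue [10, 18, 1, 3, 9, 4, 7, 16, 11]
Visit 10; enqueue 6, 13 → queue [18, 1, 3, 9, 4, 7, 16, 11, 6, 13]
Visit 18 → queue [1, 3, 9, 4, 7, 16, 11, 6, 13]
Visit 1 → queue [3, 9, 4, 7, 16, 11, 6, 13]
Visit 3 → queue [9, 4, 7, 16, 11, 6, 13]
Visit 9; enqueue 15 → queue [4, 7, 16, 11, 6, 13, 15]
Visit 4 → queue [7, 16, 11, 6, 13, 15]
Visit 7 → queue [16, 11, 6, 13, 15]
Visit 16; enqueue 14 → queue [11, 6, 13, 15, 14]
Visit 11; enqueue 12 → queue [6, 13, 15, 14, 12]
Visit 6 → queue [13, 15, 14, 12]
Visit 13 → queue [15, 14, 12]
Visit 15 → queue [14, 12]
Visit 14 → queue [12]
Visit 12 → queue []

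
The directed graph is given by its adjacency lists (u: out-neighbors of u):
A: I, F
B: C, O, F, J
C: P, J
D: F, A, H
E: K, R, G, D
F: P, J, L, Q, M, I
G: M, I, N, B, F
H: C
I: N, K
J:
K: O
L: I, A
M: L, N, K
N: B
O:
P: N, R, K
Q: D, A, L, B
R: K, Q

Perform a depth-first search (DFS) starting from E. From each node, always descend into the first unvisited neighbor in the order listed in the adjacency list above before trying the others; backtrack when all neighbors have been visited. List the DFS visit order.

E → K → O → R → Q → D → F → P → N → B → C → J → L → I → A → M → H → G

Visit E
E → K
K → O
E → R
R → Q
Q → D
D → F
F → P
P → N
N → B
B → C
C → J
F → L
L → I
L → A
F → M
D → H
E → G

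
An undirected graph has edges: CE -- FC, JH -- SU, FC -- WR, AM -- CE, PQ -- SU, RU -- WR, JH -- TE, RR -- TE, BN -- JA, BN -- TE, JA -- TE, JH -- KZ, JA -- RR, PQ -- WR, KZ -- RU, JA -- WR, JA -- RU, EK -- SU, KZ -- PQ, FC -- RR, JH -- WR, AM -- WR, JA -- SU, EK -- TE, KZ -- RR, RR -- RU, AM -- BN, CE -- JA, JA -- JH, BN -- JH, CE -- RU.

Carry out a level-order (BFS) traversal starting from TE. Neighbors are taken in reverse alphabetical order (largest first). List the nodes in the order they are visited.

TE -> RR -> JH -> JA -> EK -> BN -> RU -> KZ -> FC -> WR -> SU -> CE -> AM -> PQ

Visit TE; enqueue RR, JH, JA, EK, BN → queue [RR, JH, JA, EK, BN]
Visit RR; enqueue RU, KZ, FC → queue [JH, JA, EK, BN, RU, KZ, FC]
Visit JH; enqueue WR, SU → queue [JA, EK, BN, RU, KZ, FC, WR, SU]
Visit JA; enqueue CE → queue [EK, BN, RU, KZ, FC, WR, SU, CE]
Visit EK → queue [BN, RU, KZ, FC, WR, SU, CE]
Visit BN; enqueue AM → queue [RU, KZ, FC, WR, SU, CE, AM]
Visit RU → queue [KZ, FC, WR, SU, CE, AM]
Visit KZ; enqueue PQ → queue [FC, WR, SU, CE, AM, PQ]
Visit FC → queue [WR, SU, CE, AM, PQ]
Visit WR → queue [SU, CE, AM, PQ]
Visit SU → queue [CE, AM, PQ]
Visit CE → queue [AM, PQ]
Visit AM → queue [PQ]
Visit PQ → queue []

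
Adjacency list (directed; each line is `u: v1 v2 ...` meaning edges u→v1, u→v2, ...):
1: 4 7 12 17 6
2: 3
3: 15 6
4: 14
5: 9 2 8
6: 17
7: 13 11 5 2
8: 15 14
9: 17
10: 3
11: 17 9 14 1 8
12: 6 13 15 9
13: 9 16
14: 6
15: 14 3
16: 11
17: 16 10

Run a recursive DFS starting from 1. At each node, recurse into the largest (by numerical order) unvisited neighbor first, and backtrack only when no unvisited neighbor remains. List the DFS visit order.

1 → 17 → 16 → 11 → 14 → 6 → 9 → 8 → 15 → 3 → 10 → 12 → 13 → 7 → 5 → 2 → 4

Visit 1
1 → 17
17 → 16
16 → 11
11 → 14
14 → 6
11 → 9
11 → 8
8 → 15
15 → 3
17 → 10
1 → 12
12 → 13
1 → 7
7 → 5
5 → 2
1 → 4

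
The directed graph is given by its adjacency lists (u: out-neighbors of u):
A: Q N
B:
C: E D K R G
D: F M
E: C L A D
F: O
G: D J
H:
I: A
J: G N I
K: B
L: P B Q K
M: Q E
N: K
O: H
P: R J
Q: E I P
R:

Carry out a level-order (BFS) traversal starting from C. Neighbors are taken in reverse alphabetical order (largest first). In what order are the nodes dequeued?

Visit C; enqueue R, K, G, E, D → queue [R, K, G, E, D]
Visit R → queue [K, G, E, D]
Visit K; enqueue B → queue [G, E, D, B]
Visit G; enqueue J → queue [E, D, B, J]
Visit E; enqueue L, A → queue [D, B, J, L, A]
Visit D; enqueue M, F → queue [B, J, L, A, M, F]
Visit B → queue [J, L, A, M, F]
Visit J; enqueue N, I → queue [L, A, M, F, N, I]
Visit L; enqueue Q, P → queue [A, M, F, N, I, Q, P]
Visit A → queue [M, F, N, I, Q, P]
Visit M → queue [F, N, I, Q, P]
Visit F; enqueue O → queue [N, I, Q, P, O]
Visit N → queue [I, Q, P, O]
Visit I → queue [Q, P, O]
Visit Q → queue [P, O]
Visit P → queue [O]
Visit O; enqueue H → queue [H]
Visit H → queue []

C R K G E D B J L A M F N I Q P O H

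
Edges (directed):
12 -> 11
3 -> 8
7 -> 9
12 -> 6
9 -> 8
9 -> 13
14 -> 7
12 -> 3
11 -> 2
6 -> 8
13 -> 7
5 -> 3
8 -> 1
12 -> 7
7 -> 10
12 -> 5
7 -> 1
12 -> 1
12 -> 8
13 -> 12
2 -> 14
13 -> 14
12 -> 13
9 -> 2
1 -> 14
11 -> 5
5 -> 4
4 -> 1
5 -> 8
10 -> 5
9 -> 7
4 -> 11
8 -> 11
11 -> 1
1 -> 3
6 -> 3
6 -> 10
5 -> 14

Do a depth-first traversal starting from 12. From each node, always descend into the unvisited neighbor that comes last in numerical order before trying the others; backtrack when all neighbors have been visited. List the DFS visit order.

Visit 12
12 → 13
13 → 14
14 → 7
7 → 10
10 → 5
5 → 8
8 → 11
11 → 2
11 → 1
1 → 3
5 → 4
7 → 9
12 → 6

12 -> 13 -> 14 -> 7 -> 10 -> 5 -> 8 -> 11 -> 2 -> 1 -> 3 -> 4 -> 9 -> 6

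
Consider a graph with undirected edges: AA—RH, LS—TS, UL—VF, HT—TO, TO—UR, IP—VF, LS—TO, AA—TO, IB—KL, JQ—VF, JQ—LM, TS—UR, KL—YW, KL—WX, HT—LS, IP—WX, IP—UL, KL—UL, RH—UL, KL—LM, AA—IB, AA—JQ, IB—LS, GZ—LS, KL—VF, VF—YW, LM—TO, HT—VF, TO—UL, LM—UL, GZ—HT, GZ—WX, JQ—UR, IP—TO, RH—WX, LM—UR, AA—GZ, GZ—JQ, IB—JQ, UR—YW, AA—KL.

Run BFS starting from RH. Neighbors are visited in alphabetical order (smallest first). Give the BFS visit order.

Visit RH; enqueue AA, UL, WX → queue [AA, UL, WX]
Visit AA; enqueue GZ, IB, JQ, KL, TO → queue [UL, WX, GZ, IB, JQ, KL, TO]
Visit UL; enqueue IP, LM, VF → queue [WX, GZ, IB, JQ, KL, TO, IP, LM, VF]
Visit WX → queue [GZ, IB, JQ, KL, TO, IP, LM, VF]
Visit GZ; enqueue HT, LS → queue [IB, JQ, KL, TO, IP, LM, VF, HT, LS]
Visit IB → queue [JQ, KL, TO, IP, LM, VF, HT, LS]
Visit JQ; enqueue UR → queue [KL, TO, IP, LM, VF, HT, LS, UR]
Visit KL; enqueue YW → queue [TO, IP, LM, VF, HT, LS, UR, YW]
Visit TO → queue [IP, LM, VF, HT, LS, UR, YW]
Visit IP → queue [LM, VF, HT, LS, UR, YW]
Visit LM → queue [VF, HT, LS, UR, YW]
Visit VF → queue [HT, LS, UR, YW]
Visit HT → queue [LS, UR, YW]
Visit LS; enqueue TS → queue [UR, YW, TS]
Visit UR → queue [YW, TS]
Visit YW → queue [TS]
Visit TS → queue []

RH, AA, UL, WX, GZ, IB, JQ, KL, TO, IP, LM, VF, HT, LS, UR, YW, TS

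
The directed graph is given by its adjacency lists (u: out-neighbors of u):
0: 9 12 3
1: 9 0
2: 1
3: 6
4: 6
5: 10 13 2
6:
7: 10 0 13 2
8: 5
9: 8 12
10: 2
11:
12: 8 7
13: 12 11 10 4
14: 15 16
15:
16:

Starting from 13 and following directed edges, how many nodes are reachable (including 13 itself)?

BFS from 13 visits: 13, 12, 11, 10, 4, 8, 7, 2, 6, 5, 0, 1, 9, 3
Reachable nodes: 14 of 17 total.

14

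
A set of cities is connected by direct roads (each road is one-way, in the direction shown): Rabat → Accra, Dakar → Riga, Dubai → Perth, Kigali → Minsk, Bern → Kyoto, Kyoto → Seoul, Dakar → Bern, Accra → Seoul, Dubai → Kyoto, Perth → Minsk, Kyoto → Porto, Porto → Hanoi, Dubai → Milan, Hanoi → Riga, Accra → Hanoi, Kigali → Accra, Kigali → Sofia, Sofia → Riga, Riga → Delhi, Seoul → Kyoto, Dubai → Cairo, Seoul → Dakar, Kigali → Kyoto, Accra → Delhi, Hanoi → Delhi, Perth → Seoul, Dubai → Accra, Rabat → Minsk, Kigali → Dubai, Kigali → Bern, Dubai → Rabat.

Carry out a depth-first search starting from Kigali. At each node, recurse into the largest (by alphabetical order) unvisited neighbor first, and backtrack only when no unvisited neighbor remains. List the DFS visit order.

Visit Kigali
Kigali → Sofia
Sofia → Riga
Riga → Delhi
Kigali → Minsk
Kigali → Kyoto
Kyoto → Seoul
Seoul → Dakar
Dakar → Bern
Kyoto → Porto
Porto → Hanoi
Kigali → Dubai
Dubai → Rabat
Rabat → Accra
Dubai → Perth
Dubai → Milan
Dubai → Cairo

Kigali, Sofia, Riga, Delhi, Minsk, Kyoto, Seoul, Dakar, Bern, Porto, Hanoi, Dubai, Rabat, Accra, Perth, Milan, Cairo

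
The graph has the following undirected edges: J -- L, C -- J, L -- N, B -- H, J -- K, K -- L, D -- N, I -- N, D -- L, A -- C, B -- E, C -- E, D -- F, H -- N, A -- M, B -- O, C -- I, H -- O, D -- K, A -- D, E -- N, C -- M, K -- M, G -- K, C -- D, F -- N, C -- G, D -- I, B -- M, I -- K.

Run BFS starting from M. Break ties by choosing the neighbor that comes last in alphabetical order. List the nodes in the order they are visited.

Visit M; enqueue K, C, B, A → queue [K, C, B, A]
Visit K; enqueue L, J, I, G, D → queue [C, B, A, L, J, I, G, D]
Visit C; enqueue E → queue [B, A, L, J, I, G, D, E]
Visit B; enqueue O, H → queue [A, L, J, I, G, D, E, O, H]
Visit A → queue [L, J, I, G, D, E, O, H]
Visit L; enqueue N → queue [J, I, G, D, E, O, H, N]
Visit J → queue [I, G, D, E, O, H, N]
Visit I → queue [G, D, E, O, H, N]
Visit G → queue [D, E, O, H, N]
Visit D; enqueue F → queue [E, O, H, N, F]
Visit E → queue [O, H, N, F]
Visit O → queue [H, N, F]
Visit H → queue [N, F]
Visit N → queue [F]
Visit F → queue []

M -> K -> C -> B -> A -> L -> J -> I -> G -> D -> E -> O -> H -> N -> F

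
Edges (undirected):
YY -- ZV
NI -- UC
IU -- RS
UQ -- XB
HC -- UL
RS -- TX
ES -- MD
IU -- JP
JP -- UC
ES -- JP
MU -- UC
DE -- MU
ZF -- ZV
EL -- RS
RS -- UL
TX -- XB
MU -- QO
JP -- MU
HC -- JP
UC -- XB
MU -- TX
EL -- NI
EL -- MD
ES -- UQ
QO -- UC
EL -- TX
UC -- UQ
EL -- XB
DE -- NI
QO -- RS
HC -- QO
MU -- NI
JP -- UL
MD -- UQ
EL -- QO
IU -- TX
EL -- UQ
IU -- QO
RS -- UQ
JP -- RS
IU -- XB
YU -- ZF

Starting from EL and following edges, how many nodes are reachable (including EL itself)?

BFS from EL visits: EL, MD, NI, QO, RS, TX, UQ, XB, ES, DE, MU, UC, HC, IU, JP, UL
Reachable nodes: 16 of 20 total.

16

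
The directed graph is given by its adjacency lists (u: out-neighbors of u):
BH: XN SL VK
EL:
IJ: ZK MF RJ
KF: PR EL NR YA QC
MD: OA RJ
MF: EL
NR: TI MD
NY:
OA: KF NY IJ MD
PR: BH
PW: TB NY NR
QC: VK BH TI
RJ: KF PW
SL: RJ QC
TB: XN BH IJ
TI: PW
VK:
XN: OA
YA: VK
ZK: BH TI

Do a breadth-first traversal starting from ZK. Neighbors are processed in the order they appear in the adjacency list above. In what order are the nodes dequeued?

ZK → BH → TI → XN → SL → VK → PW → OA → RJ → QC → TB → NY → NR → KF → IJ → MD → PR → EL → YA → MF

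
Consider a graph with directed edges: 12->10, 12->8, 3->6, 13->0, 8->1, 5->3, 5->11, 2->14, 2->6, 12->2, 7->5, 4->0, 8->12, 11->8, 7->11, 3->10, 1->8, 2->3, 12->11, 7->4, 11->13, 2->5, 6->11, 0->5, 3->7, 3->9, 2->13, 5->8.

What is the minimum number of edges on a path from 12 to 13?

2

Level 0: 12
Level 1: 2, 8, 10, 11
Level 2: 1, 3, 5, 6, 13, 14
Level 3: 0, 7, 9
Level 4: 4
13 first appears at level 2.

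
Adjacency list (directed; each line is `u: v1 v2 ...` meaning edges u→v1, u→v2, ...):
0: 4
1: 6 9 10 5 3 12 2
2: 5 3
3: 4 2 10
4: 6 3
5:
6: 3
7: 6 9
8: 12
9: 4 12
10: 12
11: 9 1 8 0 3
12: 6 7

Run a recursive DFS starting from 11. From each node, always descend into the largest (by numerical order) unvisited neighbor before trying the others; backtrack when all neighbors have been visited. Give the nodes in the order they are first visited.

11 → 9 → 12 → 7 → 6 → 3 → 10 → 4 → 2 → 5 → 8 → 1 → 0

Visit 11
11 → 9
9 → 12
12 → 7
7 → 6
6 → 3
3 → 10
3 → 4
3 → 2
2 → 5
11 → 8
11 → 1
11 → 0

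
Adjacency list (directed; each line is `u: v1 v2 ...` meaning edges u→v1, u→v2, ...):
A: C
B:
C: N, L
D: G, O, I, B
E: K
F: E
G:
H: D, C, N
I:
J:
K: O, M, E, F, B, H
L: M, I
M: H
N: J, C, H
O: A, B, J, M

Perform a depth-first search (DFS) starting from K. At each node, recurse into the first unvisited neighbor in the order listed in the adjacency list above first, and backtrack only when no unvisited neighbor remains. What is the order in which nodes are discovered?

K -> O -> A -> C -> N -> J -> H -> D -> G -> I -> B -> L -> M -> E -> F

Visit K
K → O
O → A
A → C
C → N
N → J
N → H
H → D
D → G
D → I
D → B
C → L
L → M
K → E
K → F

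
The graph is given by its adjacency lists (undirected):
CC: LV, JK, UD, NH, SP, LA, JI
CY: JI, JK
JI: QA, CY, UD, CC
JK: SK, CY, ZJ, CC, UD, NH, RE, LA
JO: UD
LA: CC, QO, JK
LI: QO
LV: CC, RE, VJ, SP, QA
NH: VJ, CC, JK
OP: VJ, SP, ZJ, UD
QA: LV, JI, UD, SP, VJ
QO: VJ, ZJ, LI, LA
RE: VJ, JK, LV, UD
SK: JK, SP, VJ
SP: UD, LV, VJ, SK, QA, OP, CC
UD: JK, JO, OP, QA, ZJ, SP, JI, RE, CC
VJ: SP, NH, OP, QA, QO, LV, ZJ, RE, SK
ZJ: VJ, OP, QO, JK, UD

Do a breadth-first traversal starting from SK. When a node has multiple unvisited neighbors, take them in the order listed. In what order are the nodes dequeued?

Visit SK; enqueue JK, SP, VJ → queue [JK, SP, VJ]
Visit JK; enqueue CY, ZJ, CC, UD, NH, RE, LA → queue [SP, VJ, CY, ZJ, CC, UD, NH, RE, LA]
Visit SP; enqueue LV, QA, OP → queue [VJ, CY, ZJ, CC, UD, NH, RE, LA, LV, QA, OP]
Visit VJ; enqueue QO → queue [CY, ZJ, CC, UD, NH, RE, LA, LV, QA, OP, QO]
Visit CY; enqueue JI → queue [ZJ, CC, UD, NH, RE, LA, LV, QA, OP, QO, JI]
Visit ZJ → queue [CC, UD, NH, RE, LA, LV, QA, OP, QO, JI]
Visit CC → queue [UD, NH, RE, LA, LV, QA, OP, QO, JI]
Visit UD; enqueue JO → queue [NH, RE, LA, LV, QA, OP, QO, JI, JO]
Visit NH → queue [RE, LA, LV, QA, OP, QO, JI, JO]
Visit RE → queue [LA, LV, QA, OP, QO, JI, JO]
Visit LA → queue [LV, QA, OP, QO, JI, JO]
Visit LV → queue [QA, OP, QO, JI, JO]
Visit QA → queue [OP, QO, JI, JO]
Visit OP → queue [QO, JI, JO]
Visit QO; enqueue LI → queue [JI, JO, LI]
Visit JI → queue [JO, LI]
Visit JO → queue [LI]
Visit LI → queue []

SK JK SP VJ CY ZJ CC UD NH RE LA LV QA OP QO JI JO LI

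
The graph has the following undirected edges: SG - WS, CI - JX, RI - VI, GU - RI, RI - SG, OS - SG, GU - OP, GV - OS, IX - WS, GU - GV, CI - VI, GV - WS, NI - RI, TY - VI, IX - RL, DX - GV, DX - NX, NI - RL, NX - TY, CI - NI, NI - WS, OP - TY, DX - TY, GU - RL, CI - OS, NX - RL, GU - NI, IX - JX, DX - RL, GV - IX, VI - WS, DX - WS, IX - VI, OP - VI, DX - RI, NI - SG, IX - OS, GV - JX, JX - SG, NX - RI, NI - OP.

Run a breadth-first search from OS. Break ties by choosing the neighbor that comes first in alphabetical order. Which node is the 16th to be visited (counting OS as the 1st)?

NX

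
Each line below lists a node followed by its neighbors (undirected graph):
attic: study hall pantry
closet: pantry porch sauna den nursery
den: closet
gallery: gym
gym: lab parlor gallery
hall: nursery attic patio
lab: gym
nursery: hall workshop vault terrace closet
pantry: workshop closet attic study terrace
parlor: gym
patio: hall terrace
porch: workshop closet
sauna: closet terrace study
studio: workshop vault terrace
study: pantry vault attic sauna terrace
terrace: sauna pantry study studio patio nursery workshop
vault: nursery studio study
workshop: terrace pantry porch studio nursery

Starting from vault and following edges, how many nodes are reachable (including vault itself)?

BFS from vault visits: vault, nursery, studio, study, closet, hall, terrace, workshop, attic, pantry, sauna, den, porch, patio
Reachable nodes: 14 of 18 total.

14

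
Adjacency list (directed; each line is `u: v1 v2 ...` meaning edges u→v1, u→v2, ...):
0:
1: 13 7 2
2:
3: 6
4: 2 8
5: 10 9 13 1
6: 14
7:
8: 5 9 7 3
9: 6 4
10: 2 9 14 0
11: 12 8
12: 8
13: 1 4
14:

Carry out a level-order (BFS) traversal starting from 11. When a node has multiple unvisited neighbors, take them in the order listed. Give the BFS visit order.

Visit 11; enqueue 12, 8 → queue [12, 8]
Visit 12 → queue [8]
Visit 8; enqueue 5, 9, 7, 3 → queue [5, 9, 7, 3]
Visit 5; enqueue 10, 13, 1 → queue [9, 7, 3, 10, 13, 1]
Visit 9; enqueue 6, 4 → queue [7, 3, 10, 13, 1, 6, 4]
Visit 7 → queue [3, 10, 13, 1, 6, 4]
Visit 3 → queue [10, 13, 1, 6, 4]
Visit 10; enqueue 2, 14, 0 → queue [13, 1, 6, 4, 2, 14, 0]
Visit 13 → queue [1, 6, 4, 2, 14, 0]
Visit 1 → queue [6, 4, 2, 14, 0]
Visit 6 → queue [4, 2, 14, 0]
Visit 4 → queue [2, 14, 0]
Visit 2 → queue [14, 0]
Visit 14 → queue [0]
Visit 0 → queue []

11 -> 12 -> 8 -> 5 -> 9 -> 7 -> 3 -> 10 -> 13 -> 1 -> 6 -> 4 -> 2 -> 14 -> 0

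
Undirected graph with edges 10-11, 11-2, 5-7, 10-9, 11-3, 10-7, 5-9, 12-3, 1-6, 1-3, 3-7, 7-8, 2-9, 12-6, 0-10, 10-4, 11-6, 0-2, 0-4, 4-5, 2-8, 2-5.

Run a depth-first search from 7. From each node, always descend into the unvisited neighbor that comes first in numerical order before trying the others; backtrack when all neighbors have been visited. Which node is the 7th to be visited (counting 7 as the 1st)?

Visit 7
7 → 3
3 → 1
1 → 6
6 → 11
11 → 2
2 → 0
0 → 4
4 → 5
5 → 9
9 → 10
2 → 8
6 → 12

Visit order: 7, 3, 1, 6, 11, 2, 0, 4, 5, 9, 10, 8, 12

0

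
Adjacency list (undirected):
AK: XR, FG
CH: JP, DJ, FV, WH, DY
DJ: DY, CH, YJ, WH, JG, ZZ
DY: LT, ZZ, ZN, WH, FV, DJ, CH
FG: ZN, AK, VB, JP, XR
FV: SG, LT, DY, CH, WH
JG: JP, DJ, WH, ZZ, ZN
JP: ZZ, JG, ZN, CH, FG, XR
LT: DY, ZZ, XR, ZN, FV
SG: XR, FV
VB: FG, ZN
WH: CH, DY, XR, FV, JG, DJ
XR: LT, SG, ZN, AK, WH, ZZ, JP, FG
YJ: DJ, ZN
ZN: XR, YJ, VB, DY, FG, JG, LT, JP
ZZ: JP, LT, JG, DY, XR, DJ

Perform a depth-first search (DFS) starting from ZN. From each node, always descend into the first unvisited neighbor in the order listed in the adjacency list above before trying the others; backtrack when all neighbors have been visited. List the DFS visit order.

Visit ZN
ZN → XR
XR → LT
LT → DY
DY → ZZ
ZZ → JP
JP → JG
JG → DJ
DJ → CH
CH → FV
FV → SG
FV → WH
DJ → YJ
JP → FG
FG → AK
FG → VB

ZN XR LT DY ZZ JP JG DJ CH FV SG WH YJ FG AK VB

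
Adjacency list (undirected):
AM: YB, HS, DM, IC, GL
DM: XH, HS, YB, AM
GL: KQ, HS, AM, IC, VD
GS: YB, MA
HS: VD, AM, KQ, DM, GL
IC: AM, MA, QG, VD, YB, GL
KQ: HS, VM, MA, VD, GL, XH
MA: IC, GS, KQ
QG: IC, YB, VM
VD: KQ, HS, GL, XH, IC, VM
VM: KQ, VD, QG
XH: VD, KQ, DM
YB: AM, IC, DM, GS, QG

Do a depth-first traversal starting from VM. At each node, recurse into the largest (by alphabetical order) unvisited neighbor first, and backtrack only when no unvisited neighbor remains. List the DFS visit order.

Visit VM
VM → VD
VD → XH
XH → KQ
KQ → MA
MA → IC
IC → YB
YB → QG
YB → GS
YB → DM
DM → HS
HS → GL
GL → AM

VM, VD, XH, KQ, MA, IC, YB, QG, GS, DM, HS, GL, AM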